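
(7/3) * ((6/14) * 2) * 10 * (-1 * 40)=-800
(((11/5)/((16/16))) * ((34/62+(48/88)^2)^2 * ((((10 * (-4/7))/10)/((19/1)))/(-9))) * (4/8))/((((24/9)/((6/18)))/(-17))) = -9008147/1611654660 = -0.01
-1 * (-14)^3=2744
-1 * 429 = -429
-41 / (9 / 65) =-2665 / 9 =-296.11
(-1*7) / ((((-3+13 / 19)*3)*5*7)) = 19 / 660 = 0.03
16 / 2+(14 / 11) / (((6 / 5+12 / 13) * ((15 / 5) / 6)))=9.20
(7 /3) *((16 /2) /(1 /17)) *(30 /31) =9520 /31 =307.10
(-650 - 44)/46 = -15.09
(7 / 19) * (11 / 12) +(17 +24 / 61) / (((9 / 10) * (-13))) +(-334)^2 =60508689895 / 542412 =111554.85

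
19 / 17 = 1.12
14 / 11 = 1.27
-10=-10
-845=-845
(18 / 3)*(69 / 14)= 207 / 7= 29.57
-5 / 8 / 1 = -5 / 8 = -0.62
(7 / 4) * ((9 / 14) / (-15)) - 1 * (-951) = 38037 / 40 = 950.92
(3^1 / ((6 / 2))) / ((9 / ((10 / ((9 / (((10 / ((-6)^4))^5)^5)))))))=1490116119384765625 / 788551695697095146683333987590710572354624279563268193527889687954325504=0.00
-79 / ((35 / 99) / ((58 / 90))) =-25201 / 175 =-144.01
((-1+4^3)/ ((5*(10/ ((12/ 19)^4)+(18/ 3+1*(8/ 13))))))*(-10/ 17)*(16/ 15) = -90574848/ 795813605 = -0.11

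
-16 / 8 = -2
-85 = -85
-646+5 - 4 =-645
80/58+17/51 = 149/87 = 1.71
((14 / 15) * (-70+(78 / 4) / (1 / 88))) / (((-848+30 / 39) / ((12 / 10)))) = -299572 / 137675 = -2.18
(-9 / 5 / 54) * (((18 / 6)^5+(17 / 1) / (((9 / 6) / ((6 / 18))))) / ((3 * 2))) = -2221 / 1620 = -1.37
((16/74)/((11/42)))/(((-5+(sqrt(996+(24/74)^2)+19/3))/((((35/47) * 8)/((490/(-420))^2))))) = 0.11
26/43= 0.60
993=993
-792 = -792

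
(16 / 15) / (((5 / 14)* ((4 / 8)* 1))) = 448 / 75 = 5.97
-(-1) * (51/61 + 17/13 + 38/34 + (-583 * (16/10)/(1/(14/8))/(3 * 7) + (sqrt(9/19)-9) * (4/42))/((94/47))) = -36.00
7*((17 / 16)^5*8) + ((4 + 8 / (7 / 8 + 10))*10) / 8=932194993 / 11403264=81.75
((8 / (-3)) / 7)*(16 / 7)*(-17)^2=-36992 / 147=-251.65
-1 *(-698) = 698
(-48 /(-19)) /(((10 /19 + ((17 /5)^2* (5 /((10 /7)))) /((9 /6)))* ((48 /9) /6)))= 4050 /39187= 0.10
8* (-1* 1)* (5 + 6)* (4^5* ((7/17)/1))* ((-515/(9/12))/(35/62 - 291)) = -7323975680/83487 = -87725.94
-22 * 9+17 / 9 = -1765 / 9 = -196.11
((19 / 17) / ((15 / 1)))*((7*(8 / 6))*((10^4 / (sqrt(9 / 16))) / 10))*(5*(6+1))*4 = 59584000 / 459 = 129812.64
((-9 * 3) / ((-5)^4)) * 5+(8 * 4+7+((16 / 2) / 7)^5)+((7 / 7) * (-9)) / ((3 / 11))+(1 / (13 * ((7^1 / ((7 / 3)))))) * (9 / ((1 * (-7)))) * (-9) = 219320368 / 27311375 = 8.03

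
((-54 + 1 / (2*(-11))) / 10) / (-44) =1189 / 9680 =0.12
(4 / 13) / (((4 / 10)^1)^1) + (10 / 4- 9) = -149 / 26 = -5.73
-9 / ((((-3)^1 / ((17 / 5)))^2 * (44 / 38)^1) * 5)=-5491 / 2750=-2.00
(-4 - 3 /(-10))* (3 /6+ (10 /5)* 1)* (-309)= 11433 /4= 2858.25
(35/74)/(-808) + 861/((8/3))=19305307/59792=322.87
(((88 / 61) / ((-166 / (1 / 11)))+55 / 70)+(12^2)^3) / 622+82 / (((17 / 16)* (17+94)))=399446250490123 / 83195195748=4801.31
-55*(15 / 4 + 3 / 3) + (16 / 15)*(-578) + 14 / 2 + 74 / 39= -677731 / 780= -868.89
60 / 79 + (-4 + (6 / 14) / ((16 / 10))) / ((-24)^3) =46465151 / 61157376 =0.76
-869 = -869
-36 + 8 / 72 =-323 / 9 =-35.89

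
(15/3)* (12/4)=15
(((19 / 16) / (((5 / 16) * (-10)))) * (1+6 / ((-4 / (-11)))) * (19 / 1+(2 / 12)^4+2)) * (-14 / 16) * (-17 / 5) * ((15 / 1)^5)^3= -93149968837247314453125 / 512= -181933532885248661041.26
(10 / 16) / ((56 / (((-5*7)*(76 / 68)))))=-0.44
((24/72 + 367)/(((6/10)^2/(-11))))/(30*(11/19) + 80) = -115159/999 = -115.27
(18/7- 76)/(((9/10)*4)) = -1285/63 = -20.40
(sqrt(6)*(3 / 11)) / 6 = sqrt(6) / 22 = 0.11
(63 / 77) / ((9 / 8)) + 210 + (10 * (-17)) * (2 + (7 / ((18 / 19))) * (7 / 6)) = -1594.74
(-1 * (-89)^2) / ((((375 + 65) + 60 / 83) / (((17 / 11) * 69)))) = -771180639 / 402380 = -1916.55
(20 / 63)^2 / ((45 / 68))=5440 / 35721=0.15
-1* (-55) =55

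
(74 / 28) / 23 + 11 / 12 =1993 / 1932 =1.03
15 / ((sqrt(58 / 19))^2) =285 / 58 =4.91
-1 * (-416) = 416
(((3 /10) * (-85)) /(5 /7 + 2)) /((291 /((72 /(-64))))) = 1071 /29488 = 0.04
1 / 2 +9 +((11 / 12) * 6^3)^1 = 415 / 2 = 207.50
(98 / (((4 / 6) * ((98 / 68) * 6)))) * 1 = 17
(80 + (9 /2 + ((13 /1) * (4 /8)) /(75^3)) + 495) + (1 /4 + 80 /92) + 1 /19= 428209464487 /737437500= 580.67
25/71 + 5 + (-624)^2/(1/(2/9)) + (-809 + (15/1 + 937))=6154021/71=86676.35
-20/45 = -4/9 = -0.44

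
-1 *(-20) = 20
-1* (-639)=639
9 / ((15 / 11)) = 33 / 5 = 6.60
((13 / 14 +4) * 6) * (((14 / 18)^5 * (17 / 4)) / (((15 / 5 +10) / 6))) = 16.51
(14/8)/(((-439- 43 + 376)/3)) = -21/424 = -0.05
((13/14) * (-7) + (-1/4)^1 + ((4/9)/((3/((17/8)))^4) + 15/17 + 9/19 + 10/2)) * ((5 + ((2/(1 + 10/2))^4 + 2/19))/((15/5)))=-133920221677/278310691584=-0.48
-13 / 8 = -1.62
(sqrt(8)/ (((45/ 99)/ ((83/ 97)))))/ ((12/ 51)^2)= 263857* sqrt(2)/ 3880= 96.17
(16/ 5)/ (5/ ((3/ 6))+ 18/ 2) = 16/ 95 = 0.17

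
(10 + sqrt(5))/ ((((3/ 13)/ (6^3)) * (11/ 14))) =13104 * sqrt(5)/ 11 + 131040/ 11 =14576.49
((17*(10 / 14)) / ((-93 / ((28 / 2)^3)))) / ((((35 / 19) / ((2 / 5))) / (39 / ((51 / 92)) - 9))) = -2219504 / 465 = -4773.13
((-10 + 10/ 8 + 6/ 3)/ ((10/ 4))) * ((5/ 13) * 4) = -54/ 13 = -4.15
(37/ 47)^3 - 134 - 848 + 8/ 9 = -916301213/ 934407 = -980.62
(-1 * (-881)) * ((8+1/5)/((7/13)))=469573/35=13416.37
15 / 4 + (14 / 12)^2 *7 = 13.28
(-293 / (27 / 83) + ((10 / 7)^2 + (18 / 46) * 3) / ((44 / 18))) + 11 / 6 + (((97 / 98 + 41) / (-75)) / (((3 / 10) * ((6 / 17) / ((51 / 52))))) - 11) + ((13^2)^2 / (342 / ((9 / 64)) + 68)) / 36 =-39746240363287 / 43513470000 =-913.42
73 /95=0.77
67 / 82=0.82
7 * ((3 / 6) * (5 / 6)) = 35 / 12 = 2.92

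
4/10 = 2/5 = 0.40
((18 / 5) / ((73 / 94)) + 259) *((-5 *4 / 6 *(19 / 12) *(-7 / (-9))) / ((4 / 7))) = -89587337 / 47304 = -1893.86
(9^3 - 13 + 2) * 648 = 465264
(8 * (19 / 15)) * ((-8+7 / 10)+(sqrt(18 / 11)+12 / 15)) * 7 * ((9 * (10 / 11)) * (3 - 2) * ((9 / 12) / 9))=-3458 / 11+1596 * sqrt(22) / 121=-252.50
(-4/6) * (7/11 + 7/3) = -196/99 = -1.98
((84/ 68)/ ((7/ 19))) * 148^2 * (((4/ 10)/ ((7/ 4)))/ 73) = 9988224/ 43435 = 229.96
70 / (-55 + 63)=35 / 4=8.75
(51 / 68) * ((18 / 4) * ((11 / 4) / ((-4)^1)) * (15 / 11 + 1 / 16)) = -3.31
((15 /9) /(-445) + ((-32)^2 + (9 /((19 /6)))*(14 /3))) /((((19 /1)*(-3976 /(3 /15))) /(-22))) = 57882187 /958086780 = 0.06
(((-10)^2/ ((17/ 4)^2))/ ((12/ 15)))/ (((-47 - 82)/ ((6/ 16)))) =-250/ 12427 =-0.02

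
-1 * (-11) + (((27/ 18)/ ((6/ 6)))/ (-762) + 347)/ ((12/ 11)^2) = 22133947/ 73152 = 302.57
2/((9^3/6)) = 4/243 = 0.02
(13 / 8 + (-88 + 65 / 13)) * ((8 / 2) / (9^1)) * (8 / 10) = -434 / 15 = -28.93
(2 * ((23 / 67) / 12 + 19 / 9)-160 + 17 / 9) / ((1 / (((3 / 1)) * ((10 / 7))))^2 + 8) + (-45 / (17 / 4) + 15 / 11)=-233856775 / 8256611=-28.32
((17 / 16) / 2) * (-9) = -153 / 32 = -4.78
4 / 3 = 1.33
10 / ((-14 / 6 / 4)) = -120 / 7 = -17.14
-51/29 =-1.76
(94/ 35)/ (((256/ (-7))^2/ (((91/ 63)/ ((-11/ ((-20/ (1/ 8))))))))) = 4277/ 101376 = 0.04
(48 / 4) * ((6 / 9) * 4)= 32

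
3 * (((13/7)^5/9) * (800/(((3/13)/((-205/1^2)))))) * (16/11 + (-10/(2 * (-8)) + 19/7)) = -292198123028500/11647251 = -25087303.69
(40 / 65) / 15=8 / 195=0.04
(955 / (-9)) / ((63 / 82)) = -78310 / 567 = -138.11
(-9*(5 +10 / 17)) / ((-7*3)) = 285 / 119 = 2.39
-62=-62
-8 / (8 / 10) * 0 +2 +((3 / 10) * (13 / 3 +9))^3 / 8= 10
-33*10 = -330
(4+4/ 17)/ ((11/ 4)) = 288/ 187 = 1.54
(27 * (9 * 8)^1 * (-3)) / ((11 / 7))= -40824 / 11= -3711.27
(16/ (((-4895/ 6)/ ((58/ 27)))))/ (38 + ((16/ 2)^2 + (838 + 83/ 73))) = -135488/ 3026710665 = -0.00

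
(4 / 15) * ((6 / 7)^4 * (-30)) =-10368 / 2401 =-4.32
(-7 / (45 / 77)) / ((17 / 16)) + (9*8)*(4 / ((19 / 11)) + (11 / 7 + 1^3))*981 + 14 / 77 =386326968578 / 1119195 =345182.89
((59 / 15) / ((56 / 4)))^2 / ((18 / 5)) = 3481 / 158760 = 0.02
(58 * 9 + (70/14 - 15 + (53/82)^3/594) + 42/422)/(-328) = -35388749516423/22666491467136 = -1.56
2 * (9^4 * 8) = 104976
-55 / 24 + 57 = 1313 / 24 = 54.71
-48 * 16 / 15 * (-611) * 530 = 16580096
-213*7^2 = -10437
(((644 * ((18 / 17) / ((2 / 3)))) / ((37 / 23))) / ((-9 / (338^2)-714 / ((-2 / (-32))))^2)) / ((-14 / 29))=-0.00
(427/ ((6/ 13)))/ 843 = 5551/ 5058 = 1.10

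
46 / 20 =23 / 10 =2.30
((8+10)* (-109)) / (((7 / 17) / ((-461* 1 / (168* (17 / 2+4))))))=2562699 / 2450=1046.00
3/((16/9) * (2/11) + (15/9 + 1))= 297/296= 1.00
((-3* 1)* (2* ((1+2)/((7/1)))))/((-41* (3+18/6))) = 3/287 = 0.01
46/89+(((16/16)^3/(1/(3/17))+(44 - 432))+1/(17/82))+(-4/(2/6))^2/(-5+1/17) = -256443/623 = -411.63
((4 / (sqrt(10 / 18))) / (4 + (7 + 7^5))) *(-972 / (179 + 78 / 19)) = -36936 *sqrt(5) / 48758185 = -0.00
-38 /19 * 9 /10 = -9 /5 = -1.80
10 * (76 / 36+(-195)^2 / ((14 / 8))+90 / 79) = 1081592770 / 4977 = 217318.22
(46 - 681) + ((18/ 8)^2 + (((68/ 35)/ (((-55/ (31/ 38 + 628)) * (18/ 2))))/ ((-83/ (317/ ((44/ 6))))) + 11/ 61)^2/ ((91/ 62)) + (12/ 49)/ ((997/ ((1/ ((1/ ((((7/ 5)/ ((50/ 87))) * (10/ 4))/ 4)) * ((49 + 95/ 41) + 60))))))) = -6170227737466451004991398057/ 9817796645380897111038100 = -628.47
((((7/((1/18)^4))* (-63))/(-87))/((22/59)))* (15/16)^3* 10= 960247456875/81664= 11758516.08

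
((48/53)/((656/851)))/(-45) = -851/32595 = -0.03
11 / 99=1 / 9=0.11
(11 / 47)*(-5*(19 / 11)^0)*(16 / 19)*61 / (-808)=6710 / 90193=0.07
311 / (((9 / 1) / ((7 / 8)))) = 2177 / 72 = 30.24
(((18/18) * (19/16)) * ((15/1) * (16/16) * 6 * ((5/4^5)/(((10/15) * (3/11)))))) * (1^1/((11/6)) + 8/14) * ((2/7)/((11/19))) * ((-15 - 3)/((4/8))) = -31434075/551936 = -56.95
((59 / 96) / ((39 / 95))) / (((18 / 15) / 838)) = 1045.45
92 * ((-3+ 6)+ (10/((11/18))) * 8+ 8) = 143612/11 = 13055.64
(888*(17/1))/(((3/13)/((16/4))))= 261664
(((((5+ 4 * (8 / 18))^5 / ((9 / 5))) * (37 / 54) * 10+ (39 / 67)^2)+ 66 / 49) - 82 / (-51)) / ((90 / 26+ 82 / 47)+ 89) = 89253036413807548451 / 154420237903708602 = 577.99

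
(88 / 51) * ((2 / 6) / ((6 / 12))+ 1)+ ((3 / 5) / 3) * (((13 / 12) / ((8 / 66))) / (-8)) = 259721 / 97920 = 2.65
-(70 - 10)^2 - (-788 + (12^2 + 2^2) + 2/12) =-2960.17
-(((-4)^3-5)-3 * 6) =87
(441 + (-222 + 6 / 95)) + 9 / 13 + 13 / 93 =25256069 / 114855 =219.90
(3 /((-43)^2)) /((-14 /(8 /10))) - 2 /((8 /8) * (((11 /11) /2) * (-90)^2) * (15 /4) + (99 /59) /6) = -13012844 /57989752485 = -0.00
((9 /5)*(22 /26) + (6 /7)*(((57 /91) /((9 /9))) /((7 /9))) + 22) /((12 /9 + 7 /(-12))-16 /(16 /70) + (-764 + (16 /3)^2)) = -19434132 /645953035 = -0.03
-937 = -937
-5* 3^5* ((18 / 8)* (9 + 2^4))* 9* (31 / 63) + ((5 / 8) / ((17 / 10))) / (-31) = -2233063775 / 7378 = -302665.19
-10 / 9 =-1.11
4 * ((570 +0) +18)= 2352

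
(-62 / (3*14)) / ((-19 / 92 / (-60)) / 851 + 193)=-48541040 / 6346349653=-0.01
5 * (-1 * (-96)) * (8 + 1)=4320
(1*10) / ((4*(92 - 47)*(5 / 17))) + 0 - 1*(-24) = 24.19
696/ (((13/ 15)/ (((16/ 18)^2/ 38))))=37120/ 2223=16.70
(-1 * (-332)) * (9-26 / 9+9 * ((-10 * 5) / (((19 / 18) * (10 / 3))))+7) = -6516496 / 171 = -38108.16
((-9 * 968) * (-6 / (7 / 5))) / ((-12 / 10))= -217800 / 7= -31114.29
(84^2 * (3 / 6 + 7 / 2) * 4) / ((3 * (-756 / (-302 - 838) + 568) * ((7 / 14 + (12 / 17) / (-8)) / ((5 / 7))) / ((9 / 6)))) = 9302400 / 54023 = 172.19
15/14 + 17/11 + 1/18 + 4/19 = 2.88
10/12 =0.83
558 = 558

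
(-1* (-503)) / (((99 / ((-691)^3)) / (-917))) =152184864813121 / 99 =1537220856698.19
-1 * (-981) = 981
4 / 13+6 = 82 / 13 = 6.31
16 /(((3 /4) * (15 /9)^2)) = 192 /25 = 7.68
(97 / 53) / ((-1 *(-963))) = 97 / 51039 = 0.00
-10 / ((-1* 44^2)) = 5 / 968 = 0.01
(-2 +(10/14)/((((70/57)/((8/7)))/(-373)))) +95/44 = -3739535/15092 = -247.78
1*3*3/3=3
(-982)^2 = 964324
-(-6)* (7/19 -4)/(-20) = 207/190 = 1.09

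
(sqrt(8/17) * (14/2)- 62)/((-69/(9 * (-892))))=-6654.87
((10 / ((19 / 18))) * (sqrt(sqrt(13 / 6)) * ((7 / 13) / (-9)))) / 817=-70 * 13^(1 / 4) * 6^(3 / 4) / 605397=-0.00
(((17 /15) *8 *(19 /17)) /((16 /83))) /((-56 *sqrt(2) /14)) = -1577 *sqrt(2) /240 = -9.29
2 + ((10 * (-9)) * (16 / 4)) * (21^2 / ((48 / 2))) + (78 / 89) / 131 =-77100889 / 11659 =-6612.99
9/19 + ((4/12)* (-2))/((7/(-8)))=493/399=1.24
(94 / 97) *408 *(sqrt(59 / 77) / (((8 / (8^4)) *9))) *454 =2971615232 *sqrt(4543) / 22407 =8938820.78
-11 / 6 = -1.83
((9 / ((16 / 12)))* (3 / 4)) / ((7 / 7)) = 5.06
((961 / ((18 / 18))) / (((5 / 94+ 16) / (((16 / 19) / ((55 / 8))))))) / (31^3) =0.00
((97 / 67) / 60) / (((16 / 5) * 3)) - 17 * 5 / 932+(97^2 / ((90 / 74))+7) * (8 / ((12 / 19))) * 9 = 39687476140093 / 44959680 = 882734.84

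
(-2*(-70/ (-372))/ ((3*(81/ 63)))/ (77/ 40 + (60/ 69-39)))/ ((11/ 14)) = 3155600/ 920027889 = 0.00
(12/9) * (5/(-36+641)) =4/363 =0.01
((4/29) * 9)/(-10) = -18/145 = -0.12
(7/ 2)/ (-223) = -7/ 446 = -0.02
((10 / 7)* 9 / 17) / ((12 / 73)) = 1095 / 238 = 4.60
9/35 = 0.26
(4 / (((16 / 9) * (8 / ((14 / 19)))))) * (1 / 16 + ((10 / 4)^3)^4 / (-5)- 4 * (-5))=-3070994787 / 1245184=-2466.30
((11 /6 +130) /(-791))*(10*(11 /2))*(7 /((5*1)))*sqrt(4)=-77 /3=-25.67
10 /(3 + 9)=5 /6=0.83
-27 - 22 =-49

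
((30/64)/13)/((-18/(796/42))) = -995/26208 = -0.04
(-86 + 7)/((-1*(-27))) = -79/27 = -2.93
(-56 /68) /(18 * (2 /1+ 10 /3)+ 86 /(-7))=-49 /4981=-0.01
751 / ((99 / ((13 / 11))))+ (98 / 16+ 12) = 27.09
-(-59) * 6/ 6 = 59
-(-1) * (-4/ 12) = -1/ 3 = -0.33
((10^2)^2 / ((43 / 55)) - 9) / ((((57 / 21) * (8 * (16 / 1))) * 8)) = 4.60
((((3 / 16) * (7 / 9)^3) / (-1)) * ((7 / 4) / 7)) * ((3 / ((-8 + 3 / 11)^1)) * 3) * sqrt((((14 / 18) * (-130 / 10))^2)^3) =2843223383 / 107075520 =26.55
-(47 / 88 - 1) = 41 / 88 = 0.47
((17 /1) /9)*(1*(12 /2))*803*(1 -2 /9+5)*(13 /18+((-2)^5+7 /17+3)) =-356053412 /243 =-1465240.38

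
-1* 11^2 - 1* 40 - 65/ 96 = -15521/ 96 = -161.68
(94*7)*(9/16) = 2961/8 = 370.12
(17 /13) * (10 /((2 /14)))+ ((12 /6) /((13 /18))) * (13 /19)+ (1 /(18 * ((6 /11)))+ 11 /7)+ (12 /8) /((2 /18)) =20280305 /186732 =108.61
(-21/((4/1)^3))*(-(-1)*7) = -2.30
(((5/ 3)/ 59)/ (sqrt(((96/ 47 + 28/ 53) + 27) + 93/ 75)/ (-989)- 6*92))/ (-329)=0.00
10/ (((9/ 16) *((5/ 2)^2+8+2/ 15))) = 3200/ 2589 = 1.24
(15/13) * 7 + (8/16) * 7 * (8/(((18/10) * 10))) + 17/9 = 1348/117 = 11.52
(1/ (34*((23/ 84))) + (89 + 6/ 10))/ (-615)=-175378/ 1202325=-0.15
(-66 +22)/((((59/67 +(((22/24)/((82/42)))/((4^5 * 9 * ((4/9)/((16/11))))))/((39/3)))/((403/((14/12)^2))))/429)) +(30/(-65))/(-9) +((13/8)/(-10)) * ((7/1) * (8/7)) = -3905567754464266691/615383984670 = -6346554.11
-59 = -59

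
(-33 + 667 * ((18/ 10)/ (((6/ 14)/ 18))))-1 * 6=251931/ 5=50386.20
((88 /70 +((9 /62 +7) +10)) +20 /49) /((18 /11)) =3143041 /273420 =11.50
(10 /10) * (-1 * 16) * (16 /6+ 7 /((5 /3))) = -1648 /15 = -109.87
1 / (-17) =-1 / 17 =-0.06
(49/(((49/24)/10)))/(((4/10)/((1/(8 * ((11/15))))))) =1125/11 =102.27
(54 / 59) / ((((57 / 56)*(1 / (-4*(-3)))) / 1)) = 12096 / 1121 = 10.79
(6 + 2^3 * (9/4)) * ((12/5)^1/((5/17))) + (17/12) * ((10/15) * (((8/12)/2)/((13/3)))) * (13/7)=617321/3150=195.97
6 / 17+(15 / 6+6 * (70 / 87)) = 7573 / 986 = 7.68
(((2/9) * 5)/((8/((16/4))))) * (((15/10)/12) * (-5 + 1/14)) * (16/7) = -115/147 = -0.78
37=37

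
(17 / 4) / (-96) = -0.04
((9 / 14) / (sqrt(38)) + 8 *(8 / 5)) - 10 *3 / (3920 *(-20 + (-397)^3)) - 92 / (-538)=9 *sqrt(38) / 532 + 142637047145937 / 10996608300440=13.08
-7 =-7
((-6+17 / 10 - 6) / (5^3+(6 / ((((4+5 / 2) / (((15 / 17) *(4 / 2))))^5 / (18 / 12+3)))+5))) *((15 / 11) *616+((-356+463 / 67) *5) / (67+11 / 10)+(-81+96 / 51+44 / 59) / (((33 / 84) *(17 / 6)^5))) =-11115333953347172415146501 / 172553305333672032414150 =-64.42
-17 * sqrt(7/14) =-17 * sqrt(2)/2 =-12.02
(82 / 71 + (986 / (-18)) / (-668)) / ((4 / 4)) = 527987 / 426852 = 1.24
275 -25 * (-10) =525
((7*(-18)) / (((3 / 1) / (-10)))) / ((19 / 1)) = 22.11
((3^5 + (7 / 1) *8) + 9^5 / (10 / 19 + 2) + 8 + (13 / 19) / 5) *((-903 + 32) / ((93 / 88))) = -114954955401 / 5890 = -19516970.36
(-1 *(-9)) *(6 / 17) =54 / 17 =3.18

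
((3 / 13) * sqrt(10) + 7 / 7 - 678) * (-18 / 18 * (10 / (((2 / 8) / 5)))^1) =135400 - 600 * sqrt(10) / 13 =135254.05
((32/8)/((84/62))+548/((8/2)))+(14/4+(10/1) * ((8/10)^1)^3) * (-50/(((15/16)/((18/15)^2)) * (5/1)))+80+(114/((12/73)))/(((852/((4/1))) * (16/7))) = 884397817/9940000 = 88.97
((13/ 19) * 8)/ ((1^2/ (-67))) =-6968/ 19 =-366.74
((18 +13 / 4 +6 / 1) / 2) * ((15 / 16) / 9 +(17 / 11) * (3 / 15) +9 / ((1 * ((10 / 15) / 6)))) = 23427479 / 21120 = 1109.26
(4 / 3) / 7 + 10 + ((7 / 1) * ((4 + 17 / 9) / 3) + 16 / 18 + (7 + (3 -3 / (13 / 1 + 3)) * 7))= 155759 / 3024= 51.51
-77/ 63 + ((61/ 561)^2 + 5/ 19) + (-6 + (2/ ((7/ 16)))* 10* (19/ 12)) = 2738917283/ 41857893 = 65.43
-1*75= -75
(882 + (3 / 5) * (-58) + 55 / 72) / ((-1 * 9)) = -94.22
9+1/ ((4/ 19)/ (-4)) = -10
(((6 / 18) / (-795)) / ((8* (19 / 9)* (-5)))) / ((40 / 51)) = 51 / 8056000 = 0.00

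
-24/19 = -1.26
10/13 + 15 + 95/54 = 12305/702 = 17.53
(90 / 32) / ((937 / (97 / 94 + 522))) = 2212425 / 1409248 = 1.57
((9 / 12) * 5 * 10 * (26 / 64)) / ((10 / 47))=9165 / 128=71.60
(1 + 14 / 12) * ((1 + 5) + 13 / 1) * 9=741 / 2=370.50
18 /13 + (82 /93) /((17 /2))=30590 /20553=1.49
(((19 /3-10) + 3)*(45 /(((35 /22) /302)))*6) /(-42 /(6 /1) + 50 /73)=17460432 /3227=5410.73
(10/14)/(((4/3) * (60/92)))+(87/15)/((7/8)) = 149/20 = 7.45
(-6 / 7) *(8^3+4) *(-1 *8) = 24768 / 7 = 3538.29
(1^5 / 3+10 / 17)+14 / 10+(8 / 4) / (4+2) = 677 / 255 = 2.65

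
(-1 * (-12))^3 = 1728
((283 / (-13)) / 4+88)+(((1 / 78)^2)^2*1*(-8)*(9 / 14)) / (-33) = 4902136990 / 59378319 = 82.56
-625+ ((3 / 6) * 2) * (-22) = -647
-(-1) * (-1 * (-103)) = 103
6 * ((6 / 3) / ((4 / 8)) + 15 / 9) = 34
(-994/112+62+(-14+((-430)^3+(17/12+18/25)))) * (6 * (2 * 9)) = -429337577187/50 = -8586751543.74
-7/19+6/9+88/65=6121/3705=1.65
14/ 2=7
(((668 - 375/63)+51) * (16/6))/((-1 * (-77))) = 119792/4851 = 24.69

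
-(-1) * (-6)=-6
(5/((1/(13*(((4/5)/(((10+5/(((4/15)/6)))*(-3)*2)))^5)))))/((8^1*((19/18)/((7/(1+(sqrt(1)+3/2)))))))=-0.00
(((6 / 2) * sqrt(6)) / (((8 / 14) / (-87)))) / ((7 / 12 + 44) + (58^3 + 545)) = -5481 * sqrt(6) / 2348419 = -0.01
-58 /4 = -29 /2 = -14.50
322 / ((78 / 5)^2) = 4025 / 3042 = 1.32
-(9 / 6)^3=-27 / 8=-3.38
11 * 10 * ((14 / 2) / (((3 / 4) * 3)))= 3080 / 9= 342.22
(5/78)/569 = 5/44382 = 0.00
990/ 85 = 198/ 17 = 11.65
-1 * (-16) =16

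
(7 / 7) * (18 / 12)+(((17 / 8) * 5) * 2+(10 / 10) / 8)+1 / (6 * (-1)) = 545 / 24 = 22.71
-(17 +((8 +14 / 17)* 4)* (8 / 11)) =-7979 / 187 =-42.67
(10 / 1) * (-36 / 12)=-30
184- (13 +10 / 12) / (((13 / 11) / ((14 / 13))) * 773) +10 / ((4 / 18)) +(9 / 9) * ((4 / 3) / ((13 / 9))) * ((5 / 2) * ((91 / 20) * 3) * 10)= 213193193 / 391911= 543.98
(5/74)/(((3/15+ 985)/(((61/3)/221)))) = 1525/241679412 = 0.00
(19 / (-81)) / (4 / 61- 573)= 0.00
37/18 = 2.06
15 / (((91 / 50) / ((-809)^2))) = 490860750 / 91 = 5394074.18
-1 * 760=-760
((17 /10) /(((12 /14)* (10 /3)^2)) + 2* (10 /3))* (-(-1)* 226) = 4641023 /3000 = 1547.01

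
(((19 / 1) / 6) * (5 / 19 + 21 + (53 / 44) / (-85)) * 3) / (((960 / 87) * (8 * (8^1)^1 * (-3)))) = -43788637 / 459571200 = -0.10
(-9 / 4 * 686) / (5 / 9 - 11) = 27783 / 188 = 147.78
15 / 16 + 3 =63 / 16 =3.94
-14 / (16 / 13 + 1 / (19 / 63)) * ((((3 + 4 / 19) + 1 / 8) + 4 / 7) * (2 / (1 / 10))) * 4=-1080820 / 1123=-962.44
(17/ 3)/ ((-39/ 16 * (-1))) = 2.32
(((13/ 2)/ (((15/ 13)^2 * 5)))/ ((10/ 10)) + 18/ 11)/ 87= 64667/ 2153250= 0.03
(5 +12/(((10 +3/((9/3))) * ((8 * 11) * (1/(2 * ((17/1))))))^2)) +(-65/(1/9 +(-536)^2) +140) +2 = 4452391923087/30285377012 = 147.01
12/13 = 0.92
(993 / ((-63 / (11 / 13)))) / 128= -3641 / 34944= -0.10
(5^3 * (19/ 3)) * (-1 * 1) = -2375/ 3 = -791.67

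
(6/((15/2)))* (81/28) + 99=3546/35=101.31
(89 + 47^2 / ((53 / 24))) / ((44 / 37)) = 2136121 / 2332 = 916.00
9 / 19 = 0.47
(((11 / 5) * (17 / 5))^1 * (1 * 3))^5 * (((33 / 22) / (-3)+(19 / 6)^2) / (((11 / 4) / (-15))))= -577556514020871 / 1953125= -295708935.18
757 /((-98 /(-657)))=497349 /98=5074.99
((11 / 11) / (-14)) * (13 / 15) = -13 / 210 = -0.06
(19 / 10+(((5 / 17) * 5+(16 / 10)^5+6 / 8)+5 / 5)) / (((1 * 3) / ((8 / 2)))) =3316349 / 159375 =20.81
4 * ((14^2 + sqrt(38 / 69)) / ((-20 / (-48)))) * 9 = 144 * sqrt(2622) / 115 + 84672 / 5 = 16998.52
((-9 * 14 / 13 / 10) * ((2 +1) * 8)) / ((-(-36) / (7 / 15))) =-98 / 325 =-0.30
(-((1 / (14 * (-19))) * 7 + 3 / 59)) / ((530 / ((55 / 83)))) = -605 / 19725116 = -0.00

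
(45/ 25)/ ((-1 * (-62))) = 9/ 310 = 0.03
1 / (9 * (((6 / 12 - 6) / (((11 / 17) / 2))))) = -1 / 153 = -0.01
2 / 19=0.11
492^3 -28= 119095460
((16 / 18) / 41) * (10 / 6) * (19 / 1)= 0.69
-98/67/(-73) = 98/4891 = 0.02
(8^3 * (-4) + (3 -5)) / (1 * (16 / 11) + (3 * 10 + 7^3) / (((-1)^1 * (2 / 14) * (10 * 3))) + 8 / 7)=4735500 / 195047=24.28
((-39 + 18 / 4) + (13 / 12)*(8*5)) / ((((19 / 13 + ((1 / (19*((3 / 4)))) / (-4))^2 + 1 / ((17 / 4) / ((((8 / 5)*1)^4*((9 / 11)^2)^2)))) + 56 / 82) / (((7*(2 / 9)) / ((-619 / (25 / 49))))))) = -39659749663015625 / 9930268782113703492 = -0.00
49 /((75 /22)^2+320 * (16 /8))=3388 /45055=0.08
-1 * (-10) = 10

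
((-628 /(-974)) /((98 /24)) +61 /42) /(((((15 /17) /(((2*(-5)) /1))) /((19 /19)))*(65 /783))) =-340993803 /1551095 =-219.84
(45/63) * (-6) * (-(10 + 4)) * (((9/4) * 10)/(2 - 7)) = -270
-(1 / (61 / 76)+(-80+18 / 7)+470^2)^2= -8890937889732900 / 182329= -48763158300.29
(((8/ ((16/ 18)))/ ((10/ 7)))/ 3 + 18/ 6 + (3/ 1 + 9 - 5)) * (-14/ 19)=-847/ 95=-8.92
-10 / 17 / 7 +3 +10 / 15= 1279 / 357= 3.58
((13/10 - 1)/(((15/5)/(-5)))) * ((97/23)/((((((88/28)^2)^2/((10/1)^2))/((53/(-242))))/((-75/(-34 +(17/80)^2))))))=3085885250000/2951510975611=1.05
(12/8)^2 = 9/4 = 2.25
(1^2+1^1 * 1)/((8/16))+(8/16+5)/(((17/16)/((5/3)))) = 644/51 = 12.63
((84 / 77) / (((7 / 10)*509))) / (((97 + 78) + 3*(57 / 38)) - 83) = 240 / 7564249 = 0.00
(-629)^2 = 395641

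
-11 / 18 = -0.61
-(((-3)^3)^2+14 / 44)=-16045 / 22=-729.32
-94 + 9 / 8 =-743 / 8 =-92.88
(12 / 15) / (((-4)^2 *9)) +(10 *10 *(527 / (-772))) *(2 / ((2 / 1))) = -2371307 / 34740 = -68.26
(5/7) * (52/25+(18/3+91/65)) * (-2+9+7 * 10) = 2607/5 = 521.40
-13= -13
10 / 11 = 0.91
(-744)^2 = 553536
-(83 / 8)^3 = -571787 / 512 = -1116.77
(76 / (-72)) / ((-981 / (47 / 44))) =893 / 776952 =0.00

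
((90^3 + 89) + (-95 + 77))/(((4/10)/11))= 40098905/2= 20049452.50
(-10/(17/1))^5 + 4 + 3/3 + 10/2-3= 9838999/1419857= 6.93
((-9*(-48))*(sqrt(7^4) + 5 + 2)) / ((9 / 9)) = 24192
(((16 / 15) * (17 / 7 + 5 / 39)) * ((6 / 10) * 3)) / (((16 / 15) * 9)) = 0.51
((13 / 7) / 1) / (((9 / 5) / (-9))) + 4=-37 / 7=-5.29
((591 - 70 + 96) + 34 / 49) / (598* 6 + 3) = 59 / 343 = 0.17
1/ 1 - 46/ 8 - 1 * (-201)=196.25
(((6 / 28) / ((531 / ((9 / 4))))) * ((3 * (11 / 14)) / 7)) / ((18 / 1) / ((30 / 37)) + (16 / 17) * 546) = 935 / 1639358896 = 0.00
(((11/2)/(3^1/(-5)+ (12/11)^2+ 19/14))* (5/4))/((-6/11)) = -2562175/395832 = -6.47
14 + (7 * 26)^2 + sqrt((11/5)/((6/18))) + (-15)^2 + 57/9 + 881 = sqrt(165)/5 + 102751/3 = 34252.90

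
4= 4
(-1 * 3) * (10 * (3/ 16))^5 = -2278125/ 32768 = -69.52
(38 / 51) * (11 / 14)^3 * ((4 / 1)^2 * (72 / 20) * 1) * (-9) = -5462424 / 29155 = -187.36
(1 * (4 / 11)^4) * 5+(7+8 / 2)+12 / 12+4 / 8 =368585 / 29282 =12.59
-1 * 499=-499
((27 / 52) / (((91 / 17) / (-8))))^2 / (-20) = -210681 / 6997445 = -0.03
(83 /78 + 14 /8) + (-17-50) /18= -425 /468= -0.91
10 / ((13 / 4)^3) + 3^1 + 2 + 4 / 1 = 20413 / 2197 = 9.29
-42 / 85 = -0.49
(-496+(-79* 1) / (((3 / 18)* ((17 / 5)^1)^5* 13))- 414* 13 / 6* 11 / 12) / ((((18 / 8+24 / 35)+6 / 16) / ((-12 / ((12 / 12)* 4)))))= 6813499174510 / 5703565569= 1194.60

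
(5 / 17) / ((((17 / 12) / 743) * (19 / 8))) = 356640 / 5491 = 64.95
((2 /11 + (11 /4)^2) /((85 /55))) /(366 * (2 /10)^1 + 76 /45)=12267 /183328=0.07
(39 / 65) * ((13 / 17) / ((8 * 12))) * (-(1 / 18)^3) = -0.00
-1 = -1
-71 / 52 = -1.37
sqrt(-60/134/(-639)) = 0.03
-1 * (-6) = 6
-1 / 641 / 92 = -1 / 58972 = -0.00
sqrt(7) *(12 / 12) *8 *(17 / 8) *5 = 85 *sqrt(7) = 224.89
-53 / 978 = -0.05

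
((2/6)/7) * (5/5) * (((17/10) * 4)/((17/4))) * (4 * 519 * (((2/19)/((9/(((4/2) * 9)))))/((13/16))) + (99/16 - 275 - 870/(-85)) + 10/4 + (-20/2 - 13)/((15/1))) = 282475523/13226850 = 21.36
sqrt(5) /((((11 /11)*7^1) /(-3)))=-3*sqrt(5) /7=-0.96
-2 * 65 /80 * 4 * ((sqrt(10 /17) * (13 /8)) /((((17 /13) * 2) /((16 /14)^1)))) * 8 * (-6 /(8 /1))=6591 * sqrt(170) /4046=21.24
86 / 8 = 43 / 4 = 10.75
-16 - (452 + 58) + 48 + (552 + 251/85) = 6541/85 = 76.95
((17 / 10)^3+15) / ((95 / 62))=617303 / 47500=13.00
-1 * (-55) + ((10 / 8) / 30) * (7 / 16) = 21127 / 384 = 55.02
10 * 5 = 50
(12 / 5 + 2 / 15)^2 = 1444 / 225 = 6.42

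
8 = 8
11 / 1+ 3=14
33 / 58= 0.57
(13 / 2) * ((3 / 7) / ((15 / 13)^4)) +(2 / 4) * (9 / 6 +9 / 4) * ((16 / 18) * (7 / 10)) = 323459 / 118125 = 2.74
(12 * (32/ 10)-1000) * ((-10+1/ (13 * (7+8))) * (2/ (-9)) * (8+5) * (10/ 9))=-37483168/ 1215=-30850.34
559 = 559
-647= -647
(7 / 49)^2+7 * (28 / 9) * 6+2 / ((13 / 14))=253859 / 1911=132.84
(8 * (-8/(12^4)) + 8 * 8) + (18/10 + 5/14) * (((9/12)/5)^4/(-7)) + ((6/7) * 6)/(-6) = 400961809289/6350400000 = 63.14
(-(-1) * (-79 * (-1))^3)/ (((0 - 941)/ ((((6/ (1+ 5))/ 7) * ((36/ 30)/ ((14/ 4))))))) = -5916468/ 230545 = -25.66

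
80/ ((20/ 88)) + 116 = 468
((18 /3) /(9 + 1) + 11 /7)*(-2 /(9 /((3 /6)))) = -76 /315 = -0.24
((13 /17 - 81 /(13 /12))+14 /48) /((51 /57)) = -7428487 /90168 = -82.38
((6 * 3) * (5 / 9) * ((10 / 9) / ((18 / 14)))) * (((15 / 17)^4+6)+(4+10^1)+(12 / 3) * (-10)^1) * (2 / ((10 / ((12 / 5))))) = -181417040 / 2255067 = -80.45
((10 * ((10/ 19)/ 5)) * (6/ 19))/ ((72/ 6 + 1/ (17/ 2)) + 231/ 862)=1758480/ 65521139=0.03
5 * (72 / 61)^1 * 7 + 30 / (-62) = 77205 / 1891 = 40.83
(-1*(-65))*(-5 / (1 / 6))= -1950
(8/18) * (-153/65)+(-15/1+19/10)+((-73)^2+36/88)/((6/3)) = 2650.56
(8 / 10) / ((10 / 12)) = 24 / 25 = 0.96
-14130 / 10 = -1413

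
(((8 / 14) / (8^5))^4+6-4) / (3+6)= 2402920601181457977 / 10813142705316560896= 0.22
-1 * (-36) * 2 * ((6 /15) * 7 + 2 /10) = 216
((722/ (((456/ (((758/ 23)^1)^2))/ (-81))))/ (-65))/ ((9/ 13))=3095.48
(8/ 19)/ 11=8/ 209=0.04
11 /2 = 5.50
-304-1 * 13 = -317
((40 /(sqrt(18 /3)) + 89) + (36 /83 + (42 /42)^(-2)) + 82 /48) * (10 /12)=50 * sqrt(6) /9 + 917735 /11952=90.39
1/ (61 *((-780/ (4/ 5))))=-0.00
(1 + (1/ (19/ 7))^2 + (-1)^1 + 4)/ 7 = 1493/ 2527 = 0.59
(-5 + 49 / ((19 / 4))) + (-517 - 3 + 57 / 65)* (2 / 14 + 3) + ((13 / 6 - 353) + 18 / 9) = -102445699 / 51870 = -1975.05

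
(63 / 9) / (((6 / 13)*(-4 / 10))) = -455 / 12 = -37.92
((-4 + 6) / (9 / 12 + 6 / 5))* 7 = 280 / 39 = 7.18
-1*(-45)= 45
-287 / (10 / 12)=-1722 / 5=-344.40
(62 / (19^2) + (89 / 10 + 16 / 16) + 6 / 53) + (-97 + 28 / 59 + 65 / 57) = -2885337001 / 33865410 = -85.20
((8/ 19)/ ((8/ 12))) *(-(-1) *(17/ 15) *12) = 816/ 95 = 8.59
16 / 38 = 8 / 19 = 0.42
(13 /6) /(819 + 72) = 13 /5346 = 0.00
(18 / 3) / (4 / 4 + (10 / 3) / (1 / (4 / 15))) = 54 / 17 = 3.18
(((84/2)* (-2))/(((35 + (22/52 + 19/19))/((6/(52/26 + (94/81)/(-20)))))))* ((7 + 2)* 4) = -256.51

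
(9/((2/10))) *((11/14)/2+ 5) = 6795/28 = 242.68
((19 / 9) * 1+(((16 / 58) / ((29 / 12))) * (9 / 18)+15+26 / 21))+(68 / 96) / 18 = 46910639 / 2543184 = 18.45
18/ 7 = 2.57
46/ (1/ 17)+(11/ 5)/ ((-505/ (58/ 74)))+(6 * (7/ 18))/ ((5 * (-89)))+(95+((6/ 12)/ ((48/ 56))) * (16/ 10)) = 7299790039/ 8314825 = 877.92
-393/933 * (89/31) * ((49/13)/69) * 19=-1.26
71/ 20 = 3.55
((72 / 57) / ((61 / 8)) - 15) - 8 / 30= -262531 / 17385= -15.10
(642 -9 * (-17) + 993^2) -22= 986822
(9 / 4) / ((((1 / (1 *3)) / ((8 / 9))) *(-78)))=-1 / 13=-0.08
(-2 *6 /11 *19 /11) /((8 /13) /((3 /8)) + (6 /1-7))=-8892 /3025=-2.94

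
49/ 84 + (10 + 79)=1075/ 12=89.58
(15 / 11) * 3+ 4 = 89 / 11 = 8.09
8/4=2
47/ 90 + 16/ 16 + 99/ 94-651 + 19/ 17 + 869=7970974/ 35955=221.69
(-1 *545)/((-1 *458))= 545/458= 1.19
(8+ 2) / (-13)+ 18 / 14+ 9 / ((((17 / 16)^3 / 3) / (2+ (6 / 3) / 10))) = 50.04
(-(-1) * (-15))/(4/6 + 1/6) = -18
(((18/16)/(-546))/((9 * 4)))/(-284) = 1/4962048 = 0.00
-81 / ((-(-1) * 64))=-81 / 64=-1.27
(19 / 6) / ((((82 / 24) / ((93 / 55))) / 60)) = 42408 / 451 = 94.03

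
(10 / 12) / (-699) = -5 / 4194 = -0.00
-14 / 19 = -0.74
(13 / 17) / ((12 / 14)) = 91 / 102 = 0.89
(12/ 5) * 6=72/ 5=14.40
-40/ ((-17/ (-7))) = -280/ 17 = -16.47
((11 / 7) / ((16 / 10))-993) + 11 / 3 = -166043 / 168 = -988.35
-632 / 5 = -126.40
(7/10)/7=1/10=0.10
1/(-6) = -1/6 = -0.17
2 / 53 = 0.04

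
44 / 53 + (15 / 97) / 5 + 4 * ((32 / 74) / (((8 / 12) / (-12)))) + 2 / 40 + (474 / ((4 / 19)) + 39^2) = 14236890207 / 3804340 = 3742.28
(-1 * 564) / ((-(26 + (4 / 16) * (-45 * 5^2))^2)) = 9024 / 1042441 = 0.01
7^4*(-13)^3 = -5274997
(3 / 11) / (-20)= -3 / 220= -0.01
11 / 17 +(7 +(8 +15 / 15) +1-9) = 8.65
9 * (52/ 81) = 52/ 9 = 5.78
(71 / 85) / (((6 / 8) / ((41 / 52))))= 2911 / 3315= 0.88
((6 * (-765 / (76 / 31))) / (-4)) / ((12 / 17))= 403155 / 608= 663.08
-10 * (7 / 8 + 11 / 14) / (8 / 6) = -1395 / 112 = -12.46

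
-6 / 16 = -3 / 8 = -0.38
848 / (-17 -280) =-848 / 297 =-2.86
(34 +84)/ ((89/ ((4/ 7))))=0.76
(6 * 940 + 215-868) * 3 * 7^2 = 733089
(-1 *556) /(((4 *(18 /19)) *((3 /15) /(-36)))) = 26410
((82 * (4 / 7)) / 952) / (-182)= -41 / 151606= -0.00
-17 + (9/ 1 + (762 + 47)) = 801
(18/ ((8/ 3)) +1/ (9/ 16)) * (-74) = -11359/ 18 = -631.06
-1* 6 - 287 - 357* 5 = -2078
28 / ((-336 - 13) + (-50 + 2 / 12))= -168 / 2393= -0.07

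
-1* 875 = -875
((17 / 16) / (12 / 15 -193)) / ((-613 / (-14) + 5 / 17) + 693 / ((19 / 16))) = -192185 / 21820642824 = -0.00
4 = 4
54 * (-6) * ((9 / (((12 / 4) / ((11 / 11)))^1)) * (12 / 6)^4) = -15552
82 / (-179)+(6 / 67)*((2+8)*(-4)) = -48454 / 11993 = -4.04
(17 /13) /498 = 17 /6474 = 0.00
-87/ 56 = -1.55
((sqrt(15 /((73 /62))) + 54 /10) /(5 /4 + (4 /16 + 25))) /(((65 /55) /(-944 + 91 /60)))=-5598351 /34450-622039 * sqrt(67890) /1508910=-269.92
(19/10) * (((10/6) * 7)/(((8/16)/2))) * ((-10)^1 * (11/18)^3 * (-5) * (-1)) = -4425575/4374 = -1011.79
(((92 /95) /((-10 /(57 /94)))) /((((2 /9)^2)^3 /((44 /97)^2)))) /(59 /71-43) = 105009021513 /44133855400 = 2.38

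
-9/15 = -0.60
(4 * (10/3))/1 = 40/3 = 13.33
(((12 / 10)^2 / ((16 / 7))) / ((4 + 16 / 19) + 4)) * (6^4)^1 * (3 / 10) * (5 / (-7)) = -13851 / 700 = -19.79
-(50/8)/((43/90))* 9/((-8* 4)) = 10125/2752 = 3.68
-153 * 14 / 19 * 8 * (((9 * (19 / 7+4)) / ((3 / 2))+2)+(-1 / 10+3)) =-3871512 / 95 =-40752.76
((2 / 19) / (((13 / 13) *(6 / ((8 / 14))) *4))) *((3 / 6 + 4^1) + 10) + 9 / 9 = 827 / 798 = 1.04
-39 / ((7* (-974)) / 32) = 624 / 3409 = 0.18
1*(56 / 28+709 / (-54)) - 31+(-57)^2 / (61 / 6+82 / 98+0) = 44221499 / 174690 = 253.14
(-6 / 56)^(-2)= 784 / 9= 87.11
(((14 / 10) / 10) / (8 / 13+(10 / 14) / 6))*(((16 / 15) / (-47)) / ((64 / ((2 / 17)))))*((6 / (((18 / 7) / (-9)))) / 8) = 13377 / 640798000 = 0.00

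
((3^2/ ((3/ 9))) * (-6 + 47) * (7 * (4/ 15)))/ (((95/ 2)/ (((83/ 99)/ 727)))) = 190568/ 3798575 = 0.05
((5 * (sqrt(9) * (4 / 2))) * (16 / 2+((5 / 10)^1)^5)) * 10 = 2409.38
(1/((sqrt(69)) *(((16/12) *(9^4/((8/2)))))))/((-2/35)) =-35 *sqrt(69)/301806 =-0.00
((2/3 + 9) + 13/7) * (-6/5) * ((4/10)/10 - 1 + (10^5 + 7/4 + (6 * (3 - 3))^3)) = -1210009559/875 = -1382868.07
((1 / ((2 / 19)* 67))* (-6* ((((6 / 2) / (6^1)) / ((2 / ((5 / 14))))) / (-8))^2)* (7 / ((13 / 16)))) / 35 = -285 / 10925824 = -0.00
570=570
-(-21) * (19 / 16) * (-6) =-1197 / 8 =-149.62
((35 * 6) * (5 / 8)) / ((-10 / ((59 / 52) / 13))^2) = 73101 / 7311616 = 0.01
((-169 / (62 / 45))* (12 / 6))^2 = 57836025 / 961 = 60183.17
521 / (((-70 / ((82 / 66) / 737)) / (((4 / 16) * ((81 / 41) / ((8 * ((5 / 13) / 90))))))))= -0.18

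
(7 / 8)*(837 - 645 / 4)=591.28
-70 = -70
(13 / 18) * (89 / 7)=1157 / 126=9.18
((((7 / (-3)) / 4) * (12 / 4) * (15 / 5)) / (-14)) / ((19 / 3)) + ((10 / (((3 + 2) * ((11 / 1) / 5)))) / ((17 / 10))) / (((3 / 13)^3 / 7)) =233806241 / 767448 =304.65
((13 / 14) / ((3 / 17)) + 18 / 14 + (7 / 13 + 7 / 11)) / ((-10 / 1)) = -46381 / 60060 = -0.77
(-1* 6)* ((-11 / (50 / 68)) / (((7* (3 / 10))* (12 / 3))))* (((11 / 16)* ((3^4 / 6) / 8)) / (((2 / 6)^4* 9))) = 499851 / 4480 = 111.57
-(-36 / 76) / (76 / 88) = 198 / 361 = 0.55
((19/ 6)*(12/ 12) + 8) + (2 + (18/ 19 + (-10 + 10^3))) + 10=115609/ 114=1014.11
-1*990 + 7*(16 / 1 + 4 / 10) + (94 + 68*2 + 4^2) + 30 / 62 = -628.72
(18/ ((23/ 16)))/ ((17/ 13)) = 3744/ 391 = 9.58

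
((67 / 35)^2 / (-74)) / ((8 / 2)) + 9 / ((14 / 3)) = 694811 / 362600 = 1.92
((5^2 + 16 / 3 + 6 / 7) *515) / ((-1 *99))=-162.25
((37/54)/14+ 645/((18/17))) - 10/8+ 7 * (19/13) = 3037817/4914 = 618.20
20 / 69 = 0.29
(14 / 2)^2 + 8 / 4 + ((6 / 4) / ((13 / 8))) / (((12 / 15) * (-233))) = 154464 / 3029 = 51.00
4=4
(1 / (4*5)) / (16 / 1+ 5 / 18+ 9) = 9 / 4550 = 0.00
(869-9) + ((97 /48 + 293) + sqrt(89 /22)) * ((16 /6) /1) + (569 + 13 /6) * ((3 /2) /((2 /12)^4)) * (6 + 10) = 4 * sqrt(1958) /33 + 319809865 /18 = 17767220.09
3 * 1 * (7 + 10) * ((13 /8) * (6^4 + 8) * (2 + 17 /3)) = 828529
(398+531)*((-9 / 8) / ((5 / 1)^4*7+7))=-8361 / 35056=-0.24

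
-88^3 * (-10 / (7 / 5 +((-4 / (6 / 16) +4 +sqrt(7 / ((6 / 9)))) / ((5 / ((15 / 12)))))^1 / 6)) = 1982265753600 / 321707 -36799488000 * sqrt(42) / 321707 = 5420391.27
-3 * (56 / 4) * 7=-294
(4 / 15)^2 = 16 / 225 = 0.07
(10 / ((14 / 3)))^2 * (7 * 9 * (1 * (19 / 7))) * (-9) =-346275 / 49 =-7066.84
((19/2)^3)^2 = 47045881/64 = 735091.89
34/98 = 17/49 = 0.35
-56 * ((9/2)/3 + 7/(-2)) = 112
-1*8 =-8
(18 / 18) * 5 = 5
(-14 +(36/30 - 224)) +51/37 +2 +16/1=-40223/185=-217.42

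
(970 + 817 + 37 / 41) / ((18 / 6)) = 595.97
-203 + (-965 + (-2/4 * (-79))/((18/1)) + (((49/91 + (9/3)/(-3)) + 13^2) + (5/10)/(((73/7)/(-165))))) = -34340903/34164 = -1005.18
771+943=1714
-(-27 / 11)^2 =-729 / 121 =-6.02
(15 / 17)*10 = 150 / 17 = 8.82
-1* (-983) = 983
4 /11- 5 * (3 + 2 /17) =-2847 /187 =-15.22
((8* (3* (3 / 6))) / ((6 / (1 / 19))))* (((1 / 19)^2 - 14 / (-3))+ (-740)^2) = 1186111714 / 20577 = 57642.60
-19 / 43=-0.44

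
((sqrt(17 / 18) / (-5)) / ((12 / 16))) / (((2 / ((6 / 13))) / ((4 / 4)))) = -2 * sqrt(34) / 195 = -0.06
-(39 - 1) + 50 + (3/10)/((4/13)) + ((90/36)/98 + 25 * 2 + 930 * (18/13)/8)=5706553/25480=223.96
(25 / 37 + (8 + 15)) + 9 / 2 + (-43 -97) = -8275 / 74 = -111.82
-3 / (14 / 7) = -3 / 2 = -1.50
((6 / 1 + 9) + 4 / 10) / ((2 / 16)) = 616 / 5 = 123.20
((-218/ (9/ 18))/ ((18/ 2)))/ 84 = -109/ 189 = -0.58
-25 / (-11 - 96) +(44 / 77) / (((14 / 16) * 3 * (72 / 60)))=19585 / 47187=0.42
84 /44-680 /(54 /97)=-362213 /297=-1219.57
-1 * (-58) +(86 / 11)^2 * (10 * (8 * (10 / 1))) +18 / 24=23695635 / 484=48957.92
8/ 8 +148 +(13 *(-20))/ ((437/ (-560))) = 482.18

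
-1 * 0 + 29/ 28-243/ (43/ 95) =-645133/ 1204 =-535.82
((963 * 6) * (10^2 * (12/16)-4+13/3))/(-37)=-435276/37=-11764.22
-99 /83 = -1.19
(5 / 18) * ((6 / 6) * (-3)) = -5 / 6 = -0.83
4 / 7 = 0.57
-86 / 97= -0.89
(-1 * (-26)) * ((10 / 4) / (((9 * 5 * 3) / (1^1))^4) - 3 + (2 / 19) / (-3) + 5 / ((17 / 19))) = 66.38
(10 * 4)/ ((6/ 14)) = 280/ 3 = 93.33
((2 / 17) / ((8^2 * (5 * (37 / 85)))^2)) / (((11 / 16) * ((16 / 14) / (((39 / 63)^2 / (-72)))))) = -2873 / 69947006976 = -0.00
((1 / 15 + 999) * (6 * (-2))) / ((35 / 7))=-59944 / 25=-2397.76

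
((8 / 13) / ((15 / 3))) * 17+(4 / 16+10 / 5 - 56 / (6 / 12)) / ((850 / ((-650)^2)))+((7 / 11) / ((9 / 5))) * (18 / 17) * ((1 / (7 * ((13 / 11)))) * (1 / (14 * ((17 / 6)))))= -14346134069 / 262990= -54550.11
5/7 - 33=-226/7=-32.29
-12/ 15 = -4/ 5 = -0.80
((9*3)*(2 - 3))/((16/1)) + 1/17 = -443/272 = -1.63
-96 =-96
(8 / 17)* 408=192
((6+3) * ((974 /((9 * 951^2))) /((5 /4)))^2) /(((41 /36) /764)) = 46386461696 /838389698021025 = 0.00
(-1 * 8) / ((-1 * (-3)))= -8 / 3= -2.67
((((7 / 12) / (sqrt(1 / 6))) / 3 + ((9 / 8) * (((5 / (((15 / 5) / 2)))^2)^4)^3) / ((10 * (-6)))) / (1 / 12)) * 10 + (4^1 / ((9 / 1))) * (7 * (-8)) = -250000000000781039705824 / 31381059609 + 70 * sqrt(6) / 3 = -7966588863280.07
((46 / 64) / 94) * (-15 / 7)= -345 / 21056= -0.02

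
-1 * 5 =-5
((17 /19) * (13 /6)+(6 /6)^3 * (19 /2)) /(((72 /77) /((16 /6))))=50204 /1539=32.62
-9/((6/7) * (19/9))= -189/38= -4.97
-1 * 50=-50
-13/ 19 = -0.68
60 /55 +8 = 100 /11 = 9.09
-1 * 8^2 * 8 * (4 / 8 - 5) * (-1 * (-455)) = 1048320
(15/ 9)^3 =125/ 27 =4.63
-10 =-10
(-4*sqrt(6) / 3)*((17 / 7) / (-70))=34*sqrt(6) / 735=0.11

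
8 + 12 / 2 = 14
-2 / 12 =-1 / 6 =-0.17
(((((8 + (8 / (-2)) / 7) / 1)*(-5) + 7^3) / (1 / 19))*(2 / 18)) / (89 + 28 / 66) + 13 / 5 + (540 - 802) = -78139042 / 309855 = -252.18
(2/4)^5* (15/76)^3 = 3375/14047232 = 0.00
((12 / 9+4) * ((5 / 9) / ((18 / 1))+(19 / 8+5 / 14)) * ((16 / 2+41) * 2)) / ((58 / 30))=1754620 / 2349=746.96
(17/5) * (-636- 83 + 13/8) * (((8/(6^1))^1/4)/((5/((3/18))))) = -32521/1200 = -27.10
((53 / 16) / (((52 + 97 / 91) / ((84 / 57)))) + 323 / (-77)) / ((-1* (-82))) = -0.05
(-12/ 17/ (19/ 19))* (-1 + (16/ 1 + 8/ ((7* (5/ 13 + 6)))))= -105828/ 9877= -10.71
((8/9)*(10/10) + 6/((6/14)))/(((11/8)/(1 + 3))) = 4288/99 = 43.31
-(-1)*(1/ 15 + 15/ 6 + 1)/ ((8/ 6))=107/ 40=2.68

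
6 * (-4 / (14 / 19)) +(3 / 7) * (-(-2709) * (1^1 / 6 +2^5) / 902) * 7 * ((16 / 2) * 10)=73094352 / 3157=23153.10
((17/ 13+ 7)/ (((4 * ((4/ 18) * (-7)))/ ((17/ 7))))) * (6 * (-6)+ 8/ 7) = 503982/ 4459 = 113.03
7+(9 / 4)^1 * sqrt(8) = 9 * sqrt(2) / 2+7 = 13.36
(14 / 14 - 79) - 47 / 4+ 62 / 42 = -7415 / 84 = -88.27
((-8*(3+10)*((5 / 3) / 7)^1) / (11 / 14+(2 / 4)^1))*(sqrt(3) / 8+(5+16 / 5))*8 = -34112 / 27 - 520*sqrt(3) / 27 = -1296.77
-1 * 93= -93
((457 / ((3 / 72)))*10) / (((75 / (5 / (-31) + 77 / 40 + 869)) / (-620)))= -3947555032 / 5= -789511006.40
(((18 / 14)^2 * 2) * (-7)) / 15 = -54 / 35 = -1.54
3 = 3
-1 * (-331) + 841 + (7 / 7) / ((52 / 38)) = 30491 / 26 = 1172.73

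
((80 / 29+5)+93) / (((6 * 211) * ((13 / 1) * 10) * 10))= 487 / 7954700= 0.00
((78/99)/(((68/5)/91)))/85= 1183/19074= 0.06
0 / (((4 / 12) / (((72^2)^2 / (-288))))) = 0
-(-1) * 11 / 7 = 11 / 7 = 1.57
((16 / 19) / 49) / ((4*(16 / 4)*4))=1 / 3724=0.00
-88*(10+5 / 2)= -1100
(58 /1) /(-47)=-58 /47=-1.23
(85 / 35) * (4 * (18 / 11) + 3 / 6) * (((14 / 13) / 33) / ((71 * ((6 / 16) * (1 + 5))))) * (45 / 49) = 52700 / 16417401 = 0.00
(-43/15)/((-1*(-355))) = -0.01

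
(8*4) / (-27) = -32 / 27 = -1.19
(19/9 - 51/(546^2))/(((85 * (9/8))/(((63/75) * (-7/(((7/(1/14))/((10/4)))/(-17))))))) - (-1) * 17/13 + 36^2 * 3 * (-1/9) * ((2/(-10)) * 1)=196228859/2235870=87.76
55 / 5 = 11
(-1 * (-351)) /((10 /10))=351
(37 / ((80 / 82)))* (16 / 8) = 75.85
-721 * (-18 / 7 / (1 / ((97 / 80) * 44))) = 989109 / 10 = 98910.90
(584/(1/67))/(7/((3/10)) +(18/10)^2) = 2934600/1993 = 1472.45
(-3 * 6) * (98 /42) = -42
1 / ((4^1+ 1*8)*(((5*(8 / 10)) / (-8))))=-0.17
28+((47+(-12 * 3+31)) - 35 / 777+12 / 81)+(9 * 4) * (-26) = -865031 / 999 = -865.90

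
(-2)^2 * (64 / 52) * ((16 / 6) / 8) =64 / 39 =1.64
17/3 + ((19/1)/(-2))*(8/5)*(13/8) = -571/30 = -19.03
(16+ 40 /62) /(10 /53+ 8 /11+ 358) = 75207 /1621672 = 0.05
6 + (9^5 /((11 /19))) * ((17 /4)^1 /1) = 19073091 /44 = 433479.34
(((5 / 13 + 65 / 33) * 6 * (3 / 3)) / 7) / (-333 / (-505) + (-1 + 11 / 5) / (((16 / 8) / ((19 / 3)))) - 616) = -255025 / 77284207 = -0.00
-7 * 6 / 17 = -42 / 17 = -2.47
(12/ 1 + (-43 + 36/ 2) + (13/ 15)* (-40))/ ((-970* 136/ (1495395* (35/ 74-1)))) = -555987861/ 1952416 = -284.77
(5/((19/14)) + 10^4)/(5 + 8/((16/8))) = 190070/171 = 1111.52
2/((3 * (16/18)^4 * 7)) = 2187/14336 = 0.15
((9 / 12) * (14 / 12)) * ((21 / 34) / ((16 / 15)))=2205 / 4352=0.51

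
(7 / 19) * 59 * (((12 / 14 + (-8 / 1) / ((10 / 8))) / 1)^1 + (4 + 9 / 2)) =12213 / 190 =64.28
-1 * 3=-3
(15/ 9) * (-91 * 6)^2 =496860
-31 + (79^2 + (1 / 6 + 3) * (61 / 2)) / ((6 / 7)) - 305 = 508165 / 72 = 7057.85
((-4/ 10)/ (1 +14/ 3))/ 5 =-6/ 425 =-0.01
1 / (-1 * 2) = -1 / 2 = -0.50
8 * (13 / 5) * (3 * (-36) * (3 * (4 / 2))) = -13478.40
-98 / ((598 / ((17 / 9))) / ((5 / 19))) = -4165 / 51129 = -0.08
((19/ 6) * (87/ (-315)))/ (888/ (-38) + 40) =-10469/ 199080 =-0.05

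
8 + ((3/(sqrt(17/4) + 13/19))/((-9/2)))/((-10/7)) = 5054 *sqrt(17)/81915 + 648404/81915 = 8.17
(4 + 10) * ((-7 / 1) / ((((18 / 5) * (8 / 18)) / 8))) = -490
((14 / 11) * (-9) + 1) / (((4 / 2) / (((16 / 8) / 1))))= -115 / 11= -10.45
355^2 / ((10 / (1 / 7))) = 25205 / 14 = 1800.36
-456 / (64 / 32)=-228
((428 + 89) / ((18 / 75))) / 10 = 2585 / 12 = 215.42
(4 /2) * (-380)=-760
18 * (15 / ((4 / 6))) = 405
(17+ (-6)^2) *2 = 106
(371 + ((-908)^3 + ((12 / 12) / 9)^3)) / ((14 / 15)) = -1364347084970 / 1701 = -802085293.93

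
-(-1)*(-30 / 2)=-15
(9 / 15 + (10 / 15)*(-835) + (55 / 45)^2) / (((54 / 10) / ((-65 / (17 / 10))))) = 3926.71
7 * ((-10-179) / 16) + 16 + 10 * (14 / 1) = 1173 / 16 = 73.31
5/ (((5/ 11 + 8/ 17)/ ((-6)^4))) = 7004.39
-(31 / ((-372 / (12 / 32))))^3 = 1 / 32768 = 0.00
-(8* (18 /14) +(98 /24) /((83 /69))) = -31793 /2324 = -13.68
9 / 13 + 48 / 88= 177 / 143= 1.24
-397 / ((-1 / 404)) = 160388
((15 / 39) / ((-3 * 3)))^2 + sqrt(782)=25 / 13689 + sqrt(782)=27.97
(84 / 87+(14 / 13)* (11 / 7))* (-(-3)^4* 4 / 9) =-36072 / 377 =-95.68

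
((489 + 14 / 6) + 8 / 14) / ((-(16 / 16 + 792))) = -10330 / 16653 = -0.62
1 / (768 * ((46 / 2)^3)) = 0.00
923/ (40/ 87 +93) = 80301/ 8131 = 9.88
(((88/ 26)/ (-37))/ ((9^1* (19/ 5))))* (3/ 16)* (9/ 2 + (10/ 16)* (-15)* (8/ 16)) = 55/ 584896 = 0.00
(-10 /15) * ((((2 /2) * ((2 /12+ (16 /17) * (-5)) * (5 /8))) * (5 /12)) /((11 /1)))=11575 /161568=0.07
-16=-16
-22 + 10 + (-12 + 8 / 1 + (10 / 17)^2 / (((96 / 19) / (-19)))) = -120001 / 6936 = -17.30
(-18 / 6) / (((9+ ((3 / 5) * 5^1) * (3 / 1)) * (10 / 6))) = -1 / 10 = -0.10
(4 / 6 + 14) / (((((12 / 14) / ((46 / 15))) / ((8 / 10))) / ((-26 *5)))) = -736736 / 135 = -5457.30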